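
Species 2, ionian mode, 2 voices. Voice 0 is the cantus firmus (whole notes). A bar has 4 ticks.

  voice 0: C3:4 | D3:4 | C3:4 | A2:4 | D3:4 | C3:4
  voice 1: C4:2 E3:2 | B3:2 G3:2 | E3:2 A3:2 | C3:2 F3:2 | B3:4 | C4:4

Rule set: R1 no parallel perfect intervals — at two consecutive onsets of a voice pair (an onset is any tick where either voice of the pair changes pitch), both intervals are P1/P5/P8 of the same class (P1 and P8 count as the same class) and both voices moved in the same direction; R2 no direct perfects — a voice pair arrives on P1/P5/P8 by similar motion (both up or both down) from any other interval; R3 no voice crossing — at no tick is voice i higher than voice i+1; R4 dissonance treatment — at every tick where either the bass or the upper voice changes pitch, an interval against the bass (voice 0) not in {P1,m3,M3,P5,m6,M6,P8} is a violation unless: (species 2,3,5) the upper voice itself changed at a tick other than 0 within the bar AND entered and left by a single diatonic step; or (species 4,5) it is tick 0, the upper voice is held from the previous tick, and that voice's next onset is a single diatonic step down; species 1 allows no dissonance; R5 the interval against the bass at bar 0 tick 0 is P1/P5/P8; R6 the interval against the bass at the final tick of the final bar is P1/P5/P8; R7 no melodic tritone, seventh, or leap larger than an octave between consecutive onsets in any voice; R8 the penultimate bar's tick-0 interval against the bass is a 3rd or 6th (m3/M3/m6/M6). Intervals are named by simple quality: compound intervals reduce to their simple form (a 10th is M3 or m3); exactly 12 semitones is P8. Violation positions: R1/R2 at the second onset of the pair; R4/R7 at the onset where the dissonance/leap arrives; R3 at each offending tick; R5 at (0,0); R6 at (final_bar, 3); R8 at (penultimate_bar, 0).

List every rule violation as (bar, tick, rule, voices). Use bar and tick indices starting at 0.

bar 0: v0=C3 v1=C4 downbeat P8
bar 1: v0=D3 v1=B3 downbeat M6
bar 2: v0=C3 v1=E3 downbeat M3
bar 3: v0=A2 v1=C3 downbeat m3
bar 4: v0=D3 v1=B3 downbeat M6
bar 5: v0=C3 v1=C4 downbeat P8
  -> R4 @ bar 1 tick 2 v(0, 1): D3/G3 P4 untreated
  -> R7 @ bar 4 tick 0 v(1,): F3->B3 leap 6st

(1, 2, R4, (0, 1))
(4, 0, R7, (1,))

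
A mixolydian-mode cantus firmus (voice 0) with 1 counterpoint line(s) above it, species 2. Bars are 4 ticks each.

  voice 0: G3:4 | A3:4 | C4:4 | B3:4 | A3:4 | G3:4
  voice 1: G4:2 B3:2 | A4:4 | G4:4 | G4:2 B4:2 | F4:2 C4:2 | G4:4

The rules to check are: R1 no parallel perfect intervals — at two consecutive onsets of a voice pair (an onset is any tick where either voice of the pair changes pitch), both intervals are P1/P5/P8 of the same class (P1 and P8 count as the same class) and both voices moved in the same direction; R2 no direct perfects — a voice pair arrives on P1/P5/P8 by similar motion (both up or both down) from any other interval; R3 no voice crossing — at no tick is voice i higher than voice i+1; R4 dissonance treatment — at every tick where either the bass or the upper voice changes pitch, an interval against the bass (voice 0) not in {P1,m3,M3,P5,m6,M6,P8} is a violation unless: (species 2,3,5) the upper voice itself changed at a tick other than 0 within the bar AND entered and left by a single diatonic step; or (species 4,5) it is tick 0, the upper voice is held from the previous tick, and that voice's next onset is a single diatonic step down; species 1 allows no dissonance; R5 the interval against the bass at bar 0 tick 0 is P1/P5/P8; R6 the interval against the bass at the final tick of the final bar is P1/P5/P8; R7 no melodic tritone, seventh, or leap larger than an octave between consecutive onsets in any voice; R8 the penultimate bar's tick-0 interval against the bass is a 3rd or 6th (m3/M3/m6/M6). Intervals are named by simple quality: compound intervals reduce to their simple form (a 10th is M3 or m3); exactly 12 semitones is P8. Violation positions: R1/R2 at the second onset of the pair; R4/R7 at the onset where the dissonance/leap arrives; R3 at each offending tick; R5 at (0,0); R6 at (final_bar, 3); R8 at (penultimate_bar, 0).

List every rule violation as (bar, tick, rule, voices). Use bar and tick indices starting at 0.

bar 0: v0=G3 v1=G4 downbeat P8
bar 1: v0=A3 v1=A4 downbeat P8
bar 2: v0=C4 v1=G4 downbeat P5
bar 3: v0=B3 v1=G4 downbeat m6
bar 4: v0=A3 v1=F4 downbeat m6
bar 5: v0=G3 v1=G4 downbeat P8
  -> R2 @ bar 1 tick 0 v(0, 1): G3/B3 M3 -> A3/A4 P8 similar
  -> R7 @ bar 1 tick 0 v(1,): B3->A4 leap 10st
  -> R7 @ bar 4 tick 0 v(1,): B4->F4 leap 6st

(1, 0, R2, (0, 1))
(1, 0, R7, (1,))
(4, 0, R7, (1,))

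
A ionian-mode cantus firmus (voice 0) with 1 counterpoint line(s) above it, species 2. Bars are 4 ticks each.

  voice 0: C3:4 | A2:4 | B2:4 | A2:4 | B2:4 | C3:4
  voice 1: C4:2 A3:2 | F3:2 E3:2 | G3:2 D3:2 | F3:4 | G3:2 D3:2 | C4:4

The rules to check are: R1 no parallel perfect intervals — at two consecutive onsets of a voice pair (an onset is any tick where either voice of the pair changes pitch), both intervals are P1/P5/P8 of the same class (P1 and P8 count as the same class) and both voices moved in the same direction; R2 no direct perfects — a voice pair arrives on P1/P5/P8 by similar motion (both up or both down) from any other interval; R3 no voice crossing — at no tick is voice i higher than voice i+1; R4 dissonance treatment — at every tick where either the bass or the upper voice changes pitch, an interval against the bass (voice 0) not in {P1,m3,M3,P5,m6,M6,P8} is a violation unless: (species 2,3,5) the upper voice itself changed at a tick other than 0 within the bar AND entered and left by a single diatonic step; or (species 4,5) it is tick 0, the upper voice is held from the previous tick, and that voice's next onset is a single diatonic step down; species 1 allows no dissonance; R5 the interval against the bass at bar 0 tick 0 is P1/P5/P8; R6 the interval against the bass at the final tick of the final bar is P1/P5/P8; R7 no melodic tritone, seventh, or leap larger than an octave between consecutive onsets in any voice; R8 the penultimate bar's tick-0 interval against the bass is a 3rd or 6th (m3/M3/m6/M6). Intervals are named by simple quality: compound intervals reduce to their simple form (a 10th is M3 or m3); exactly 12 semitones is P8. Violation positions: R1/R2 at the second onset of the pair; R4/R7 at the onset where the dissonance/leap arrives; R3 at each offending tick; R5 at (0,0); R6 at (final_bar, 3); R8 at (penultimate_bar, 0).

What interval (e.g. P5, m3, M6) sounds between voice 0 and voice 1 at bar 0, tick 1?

P8

voice 0=C3 voice 1=C4 -> P8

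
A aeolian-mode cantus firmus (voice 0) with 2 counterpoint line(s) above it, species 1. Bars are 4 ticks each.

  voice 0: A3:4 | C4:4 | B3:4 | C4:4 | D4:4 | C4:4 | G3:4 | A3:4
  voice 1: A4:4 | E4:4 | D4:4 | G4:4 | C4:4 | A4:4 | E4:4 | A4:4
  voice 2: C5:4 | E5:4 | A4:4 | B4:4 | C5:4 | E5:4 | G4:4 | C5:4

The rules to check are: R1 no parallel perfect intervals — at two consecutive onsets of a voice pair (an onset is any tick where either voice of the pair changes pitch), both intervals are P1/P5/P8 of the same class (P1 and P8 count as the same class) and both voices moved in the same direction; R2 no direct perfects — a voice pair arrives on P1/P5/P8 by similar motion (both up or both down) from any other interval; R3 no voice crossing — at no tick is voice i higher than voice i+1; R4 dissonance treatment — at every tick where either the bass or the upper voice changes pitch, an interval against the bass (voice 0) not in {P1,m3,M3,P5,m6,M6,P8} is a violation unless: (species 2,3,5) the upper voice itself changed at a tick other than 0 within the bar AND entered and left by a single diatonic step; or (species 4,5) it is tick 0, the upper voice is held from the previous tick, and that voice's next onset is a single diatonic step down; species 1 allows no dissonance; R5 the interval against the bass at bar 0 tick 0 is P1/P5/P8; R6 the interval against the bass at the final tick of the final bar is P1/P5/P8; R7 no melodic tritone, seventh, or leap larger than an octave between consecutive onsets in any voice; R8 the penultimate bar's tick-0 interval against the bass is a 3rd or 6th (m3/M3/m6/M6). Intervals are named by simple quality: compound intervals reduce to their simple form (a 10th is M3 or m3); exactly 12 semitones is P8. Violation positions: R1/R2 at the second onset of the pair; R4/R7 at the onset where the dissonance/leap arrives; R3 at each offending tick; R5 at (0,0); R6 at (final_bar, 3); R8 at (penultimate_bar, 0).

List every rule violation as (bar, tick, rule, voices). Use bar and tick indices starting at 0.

bar 0: v0=A3 v1=A4 v2=C5 downbeat m3
bar 1: v0=C4 v1=E4 v2=E5 downbeat M3
bar 2: v0=B3 v1=D4 v2=A4 downbeat m7
bar 3: v0=C4 v1=G4 v2=B4 downbeat M7
bar 4: v0=D4 v1=C4 v2=C5 downbeat m7
bar 5: v0=C4 v1=A4 v2=E5 downbeat M3
bar 6: v0=G3 v1=E4 v2=G4 downbeat P8
bar 7: v0=A3 v1=A4 v2=C5 downbeat m3
  -> R5 @ bar 0 tick 0 v(0, 2): opens on m3
  -> R2 @ bar 2 tick 0 v(1, 2): E4/E5 P8 -> D4/A4 P5 similar
  -> R4 @ bar 2 tick 0 v(0, 2): B3/A4 m7 untreated
  -> R2 @ bar 3 tick 0 v(0, 1): B3/D4 m3 -> C4/G4 P5 similar
  -> R4 @ bar 3 tick 0 v(0, 2): C4/B4 M7 untreated
  -> R3 @ bar 4 tick 0 v(0, 1): D4 above C4
  -> R4 @ bar 4 tick 0 v(0, 1): D4/C4 M2 untreated
  -> R4 @ bar 4 tick 0 v(0, 2): D4/C5 m7 untreated
  -> R3 @ bar 4 tick 1 v(0, 1): D4 above C4
  -> R3 @ bar 4 tick 2 v(0, 1): D4 above C4
  -> R3 @ bar 4 tick 3 v(0, 1): D4 above C4
  -> R2 @ bar 5 tick 0 v(1, 2): C4/C5 P8 -> A4/E5 P5 similar
  -> R2 @ bar 6 tick 0 v(0, 2): C4/E5 M3 -> G3/G4 P8 similar
  -> R8 @ bar 6 tick 0 v(0, 2): penult P8 not 3rd/6th
  -> R2 @ bar 7 tick 0 v(0, 1): G3/E4 M6 -> A3/A4 P8 similar
  -> R6 @ bar 7 tick 3 v(0, 2): closes on m3

(0, 0, R5, (0, 2))
(2, 0, R2, (1, 2))
(2, 0, R4, (0, 2))
(3, 0, R2, (0, 1))
(3, 0, R4, (0, 2))
(4, 0, R3, (0, 1))
(4, 0, R4, (0, 1))
(4, 0, R4, (0, 2))
(4, 1, R3, (0, 1))
(4, 2, R3, (0, 1))
(4, 3, R3, (0, 1))
(5, 0, R2, (1, 2))
(6, 0, R2, (0, 2))
(6, 0, R8, (0, 2))
(7, 0, R2, (0, 1))
(7, 3, R6, (0, 2))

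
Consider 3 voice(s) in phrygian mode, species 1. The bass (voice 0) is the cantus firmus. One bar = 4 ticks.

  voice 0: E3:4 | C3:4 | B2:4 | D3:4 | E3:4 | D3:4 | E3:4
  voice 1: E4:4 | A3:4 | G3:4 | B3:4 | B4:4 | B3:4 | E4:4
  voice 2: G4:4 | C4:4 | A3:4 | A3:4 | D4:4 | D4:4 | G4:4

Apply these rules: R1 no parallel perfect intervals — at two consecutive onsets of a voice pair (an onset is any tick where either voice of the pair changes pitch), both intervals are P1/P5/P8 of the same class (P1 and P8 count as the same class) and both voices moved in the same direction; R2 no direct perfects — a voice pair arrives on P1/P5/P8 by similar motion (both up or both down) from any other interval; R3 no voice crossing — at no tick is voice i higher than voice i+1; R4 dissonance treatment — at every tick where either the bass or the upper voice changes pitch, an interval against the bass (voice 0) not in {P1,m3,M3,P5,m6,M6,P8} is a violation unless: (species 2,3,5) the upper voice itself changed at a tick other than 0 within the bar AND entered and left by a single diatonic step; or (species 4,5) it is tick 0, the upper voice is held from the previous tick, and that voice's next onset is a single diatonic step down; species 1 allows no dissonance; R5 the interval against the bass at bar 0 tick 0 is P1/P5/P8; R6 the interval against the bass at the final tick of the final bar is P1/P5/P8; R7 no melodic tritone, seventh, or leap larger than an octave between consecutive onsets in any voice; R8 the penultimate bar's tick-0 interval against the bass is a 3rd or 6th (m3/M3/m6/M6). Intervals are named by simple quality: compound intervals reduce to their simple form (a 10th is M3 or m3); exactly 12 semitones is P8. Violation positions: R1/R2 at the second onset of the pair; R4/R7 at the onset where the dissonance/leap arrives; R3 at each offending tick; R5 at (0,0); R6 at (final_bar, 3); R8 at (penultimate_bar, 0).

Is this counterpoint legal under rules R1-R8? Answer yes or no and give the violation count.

bar 0: v0=E3 v1=E4 v2=G4 (m3)
bar 1: v0=C3 v1=A3 v2=C4 (P8)
bar 2: v0=B2 v1=G3 v2=A3 (m7)
bar 3: v0=D3 v1=B3 v2=A3 (P5)
bar 4: v0=E3 v1=B4 v2=D4 (m7)
bar 5: v0=D3 v1=B3 v2=D4 (P8)
bar 6: v0=E3 v1=E4 v2=G4 (m3)
  R5 @ bar0.0: opens on m3
  R2 @ bar1.0: E3/G4 m3 -> C3/C4 P8 similar
  R4 @ bar2.0: B2/A3 m7 untreated
  R3 @ bar3.0: B3 above A3
  R3 @ bar3.1: B3 above A3
  R3 @ bar3.2: B3 above A3
  R3 @ bar3.3: B3 above A3
  R2 @ bar4.0: D3/B3 M6 -> E3/B4 P5 similar
  R3 @ bar4.0: B4 above D4
  R4 @ bar4.0: E3/D4 m7 untreated
  R3 @ bar4.1: B4 above D4
  R3 @ bar4.2: B4 above D4
  R3 @ bar4.3: B4 above D4
  R8 @ bar5.0: penult P8 not 3rd/6th
  R2 @ bar6.0: D3/B3 M6 -> E3/E4 P8 similar
  R6 @ bar6.3: closes on m3

No (16 violations)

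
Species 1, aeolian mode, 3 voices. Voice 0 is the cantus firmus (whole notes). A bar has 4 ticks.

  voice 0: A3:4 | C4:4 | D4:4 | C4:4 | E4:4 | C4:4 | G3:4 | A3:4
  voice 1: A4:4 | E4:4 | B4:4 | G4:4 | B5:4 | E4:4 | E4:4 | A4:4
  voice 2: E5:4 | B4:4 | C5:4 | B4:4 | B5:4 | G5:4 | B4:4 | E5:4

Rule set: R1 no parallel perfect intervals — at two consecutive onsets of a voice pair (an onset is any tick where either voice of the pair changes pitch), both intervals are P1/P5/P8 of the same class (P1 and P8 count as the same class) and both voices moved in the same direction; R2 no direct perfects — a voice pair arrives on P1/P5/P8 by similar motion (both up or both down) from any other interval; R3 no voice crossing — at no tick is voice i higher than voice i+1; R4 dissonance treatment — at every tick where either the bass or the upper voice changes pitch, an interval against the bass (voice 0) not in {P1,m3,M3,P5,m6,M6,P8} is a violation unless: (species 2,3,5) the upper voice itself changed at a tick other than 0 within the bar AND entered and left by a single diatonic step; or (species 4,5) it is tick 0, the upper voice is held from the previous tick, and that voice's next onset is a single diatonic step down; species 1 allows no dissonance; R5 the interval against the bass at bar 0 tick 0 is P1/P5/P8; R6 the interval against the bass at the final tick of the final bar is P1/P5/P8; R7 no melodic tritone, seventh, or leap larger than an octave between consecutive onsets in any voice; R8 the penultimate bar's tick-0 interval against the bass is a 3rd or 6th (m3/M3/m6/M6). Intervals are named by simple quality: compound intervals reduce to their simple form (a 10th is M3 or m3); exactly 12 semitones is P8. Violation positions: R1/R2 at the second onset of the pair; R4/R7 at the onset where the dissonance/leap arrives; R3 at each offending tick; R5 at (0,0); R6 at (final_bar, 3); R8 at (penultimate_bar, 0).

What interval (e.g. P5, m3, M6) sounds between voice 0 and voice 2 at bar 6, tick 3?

M3

voice 0=G3 voice 2=B4 -> M3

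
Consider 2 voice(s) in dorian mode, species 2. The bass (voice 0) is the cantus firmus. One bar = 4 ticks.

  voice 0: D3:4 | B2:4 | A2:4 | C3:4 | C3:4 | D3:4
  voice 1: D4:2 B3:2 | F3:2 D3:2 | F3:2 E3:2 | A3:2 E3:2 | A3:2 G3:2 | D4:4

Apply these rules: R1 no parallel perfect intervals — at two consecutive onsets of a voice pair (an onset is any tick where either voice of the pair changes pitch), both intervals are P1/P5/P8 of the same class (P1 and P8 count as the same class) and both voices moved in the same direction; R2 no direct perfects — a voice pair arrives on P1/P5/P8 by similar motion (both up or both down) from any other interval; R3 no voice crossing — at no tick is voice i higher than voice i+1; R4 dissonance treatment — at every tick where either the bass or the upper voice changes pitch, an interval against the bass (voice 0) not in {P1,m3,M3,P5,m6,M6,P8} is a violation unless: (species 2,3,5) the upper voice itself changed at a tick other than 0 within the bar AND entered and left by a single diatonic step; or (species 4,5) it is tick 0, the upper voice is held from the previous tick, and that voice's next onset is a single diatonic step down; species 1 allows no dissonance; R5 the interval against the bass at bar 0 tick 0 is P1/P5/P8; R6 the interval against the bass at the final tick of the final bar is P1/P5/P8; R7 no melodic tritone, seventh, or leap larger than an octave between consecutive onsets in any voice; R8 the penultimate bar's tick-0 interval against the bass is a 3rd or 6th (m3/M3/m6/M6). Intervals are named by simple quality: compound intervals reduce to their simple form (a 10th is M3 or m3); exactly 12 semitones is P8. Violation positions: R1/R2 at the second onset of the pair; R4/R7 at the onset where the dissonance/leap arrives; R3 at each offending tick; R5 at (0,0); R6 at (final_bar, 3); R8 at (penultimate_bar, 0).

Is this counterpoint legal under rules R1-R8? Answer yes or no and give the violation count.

No (3 violations)

bar 0: v0=D3 v1=D4 (P8)
bar 1: v0=B2 v1=F3 (TT)
bar 2: v0=A2 v1=F3 (m6)
bar 3: v0=C3 v1=A3 (M6)
bar 4: v0=C3 v1=A3 (M6)
bar 5: v0=D3 v1=D4 (P8)
  R4 @ bar1.0: B2/F3 TT untreated
  R7 @ bar1.0: B3->F3 leap 6st
  R2 @ bar5.0: C3/G3 P5 -> D3/D4 P8 similar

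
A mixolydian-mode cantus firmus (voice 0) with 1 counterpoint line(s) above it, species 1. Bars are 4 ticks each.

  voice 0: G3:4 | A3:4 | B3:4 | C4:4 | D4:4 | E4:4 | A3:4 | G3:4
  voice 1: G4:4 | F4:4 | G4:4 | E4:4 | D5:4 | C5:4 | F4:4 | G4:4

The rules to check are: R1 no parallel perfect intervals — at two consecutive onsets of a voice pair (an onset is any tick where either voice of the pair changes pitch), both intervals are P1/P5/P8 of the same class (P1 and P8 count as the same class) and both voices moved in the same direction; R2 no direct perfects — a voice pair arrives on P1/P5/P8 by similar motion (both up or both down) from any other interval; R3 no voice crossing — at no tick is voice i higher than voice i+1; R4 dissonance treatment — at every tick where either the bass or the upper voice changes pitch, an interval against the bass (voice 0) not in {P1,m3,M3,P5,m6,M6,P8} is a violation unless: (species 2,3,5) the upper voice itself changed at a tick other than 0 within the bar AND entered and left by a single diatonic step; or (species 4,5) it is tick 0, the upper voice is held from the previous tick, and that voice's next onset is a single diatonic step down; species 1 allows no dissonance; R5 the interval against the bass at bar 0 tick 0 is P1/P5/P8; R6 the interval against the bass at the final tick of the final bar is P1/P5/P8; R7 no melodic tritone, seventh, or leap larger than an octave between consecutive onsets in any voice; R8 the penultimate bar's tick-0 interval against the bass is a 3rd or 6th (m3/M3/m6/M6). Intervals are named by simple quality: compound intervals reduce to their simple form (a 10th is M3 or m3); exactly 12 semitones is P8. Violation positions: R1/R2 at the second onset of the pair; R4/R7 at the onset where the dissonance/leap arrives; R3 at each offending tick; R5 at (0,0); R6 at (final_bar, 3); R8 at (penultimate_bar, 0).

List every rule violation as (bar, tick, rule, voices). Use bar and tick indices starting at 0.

bar 0: v0=G3 v1=G4 downbeat P8
bar 1: v0=A3 v1=F4 downbeat m6
bar 2: v0=B3 v1=G4 downbeat m6
bar 3: v0=C4 v1=E4 downbeat M3
bar 4: v0=D4 v1=D5 downbeat P8
bar 5: v0=E4 v1=C5 downbeat m6
bar 6: v0=A3 v1=F4 downbeat m6
bar 7: v0=G3 v1=G4 downbeat P8
  -> R2 @ bar 4 tick 0 v(0, 1): C4/E4 M3 -> D4/D5 P8 similar
  -> R7 @ bar 4 tick 0 v(1,): E4->D5 leap 10st

(4, 0, R2, (0, 1))
(4, 0, R7, (1,))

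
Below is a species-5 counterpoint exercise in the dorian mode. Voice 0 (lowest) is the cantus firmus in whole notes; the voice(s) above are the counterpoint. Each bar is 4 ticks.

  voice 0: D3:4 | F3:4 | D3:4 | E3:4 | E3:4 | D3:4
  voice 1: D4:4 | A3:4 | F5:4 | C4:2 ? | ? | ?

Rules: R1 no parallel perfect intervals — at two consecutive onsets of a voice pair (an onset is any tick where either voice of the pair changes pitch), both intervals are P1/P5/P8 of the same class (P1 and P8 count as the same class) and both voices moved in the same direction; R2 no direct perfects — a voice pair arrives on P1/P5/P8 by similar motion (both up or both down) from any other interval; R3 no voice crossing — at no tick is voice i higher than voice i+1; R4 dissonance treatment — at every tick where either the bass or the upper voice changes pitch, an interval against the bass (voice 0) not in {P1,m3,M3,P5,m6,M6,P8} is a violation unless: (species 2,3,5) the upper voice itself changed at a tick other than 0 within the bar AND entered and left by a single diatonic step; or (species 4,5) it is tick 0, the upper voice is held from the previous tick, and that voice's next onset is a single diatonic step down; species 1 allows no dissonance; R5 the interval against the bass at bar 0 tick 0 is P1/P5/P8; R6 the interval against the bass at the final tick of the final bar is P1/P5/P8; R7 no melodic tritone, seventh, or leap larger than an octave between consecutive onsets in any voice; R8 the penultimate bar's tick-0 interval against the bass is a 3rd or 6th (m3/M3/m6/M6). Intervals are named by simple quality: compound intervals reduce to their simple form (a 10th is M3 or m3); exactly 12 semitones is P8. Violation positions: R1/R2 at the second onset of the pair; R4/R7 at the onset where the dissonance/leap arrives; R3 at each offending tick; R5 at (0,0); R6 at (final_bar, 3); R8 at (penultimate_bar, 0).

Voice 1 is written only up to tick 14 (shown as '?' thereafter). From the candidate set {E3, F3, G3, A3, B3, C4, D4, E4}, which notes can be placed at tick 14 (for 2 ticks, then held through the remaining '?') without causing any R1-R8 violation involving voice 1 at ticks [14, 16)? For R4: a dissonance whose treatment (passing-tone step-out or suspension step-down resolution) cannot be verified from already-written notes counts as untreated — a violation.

E3: legal
F3: violates R4
G3: legal
A3: violates R4
B3: legal
C4: legal
D4: violates R4
E4: legal

{B3, C4, E3, E4, G3}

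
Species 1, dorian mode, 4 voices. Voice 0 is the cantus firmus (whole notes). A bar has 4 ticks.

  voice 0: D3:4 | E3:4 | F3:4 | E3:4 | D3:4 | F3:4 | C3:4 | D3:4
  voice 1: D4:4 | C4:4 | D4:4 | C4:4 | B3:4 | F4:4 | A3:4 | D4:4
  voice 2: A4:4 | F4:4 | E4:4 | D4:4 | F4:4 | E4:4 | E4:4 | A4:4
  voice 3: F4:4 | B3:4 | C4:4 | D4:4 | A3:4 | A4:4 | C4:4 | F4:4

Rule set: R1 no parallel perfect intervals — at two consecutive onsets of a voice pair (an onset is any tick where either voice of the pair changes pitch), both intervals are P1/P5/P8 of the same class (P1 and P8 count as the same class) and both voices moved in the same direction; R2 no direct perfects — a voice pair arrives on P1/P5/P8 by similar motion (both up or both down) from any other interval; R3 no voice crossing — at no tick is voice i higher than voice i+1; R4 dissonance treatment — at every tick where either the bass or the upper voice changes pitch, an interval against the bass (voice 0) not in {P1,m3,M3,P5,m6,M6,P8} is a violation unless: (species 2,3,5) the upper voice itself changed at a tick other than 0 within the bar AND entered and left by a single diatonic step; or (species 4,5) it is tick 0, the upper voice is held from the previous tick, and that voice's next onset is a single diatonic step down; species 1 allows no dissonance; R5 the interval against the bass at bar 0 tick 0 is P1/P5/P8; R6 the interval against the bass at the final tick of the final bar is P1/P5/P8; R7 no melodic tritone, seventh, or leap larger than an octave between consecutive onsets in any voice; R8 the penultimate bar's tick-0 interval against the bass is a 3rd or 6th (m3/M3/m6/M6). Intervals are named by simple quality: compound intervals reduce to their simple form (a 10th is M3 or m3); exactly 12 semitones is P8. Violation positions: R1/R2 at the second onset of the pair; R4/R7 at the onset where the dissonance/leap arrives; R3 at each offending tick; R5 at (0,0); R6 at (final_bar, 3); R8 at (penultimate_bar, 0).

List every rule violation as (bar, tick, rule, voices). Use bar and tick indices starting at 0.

bar 0: v0=D3 v1=D4 v2=A4 v3=F4 downbeat m3
bar 1: v0=E3 v1=C4 v2=F4 v3=B3 downbeat P5
bar 2: v0=F3 v1=D4 v2=E4 v3=C4 downbeat P5
bar 3: v0=E3 v1=C4 v2=D4 v3=D4 downbeat m7
bar 4: v0=D3 v1=B3 v2=F4 v3=A3 downbeat P5
bar 5: v0=F3 v1=F4 v2=E4 v3=A4 downbeat M3
bar 6: v0=C3 v1=A3 v2=E4 v3=C4 downbeat P8
bar 7: v0=D3 v1=D4 v2=A4 v3=F4 downbeat m3
  -> R3 @ bar 0 tick 0 v(2, 3): A4 above F4
  -> R5 @ bar 0 tick 0 v(0, 3): opens on m3
  -> R3 @ bar 0 tick 1 v(2, 3): A4 above F4
  -> R3 @ bar 0 tick 2 v(2, 3): A4 above F4
  -> R3 @ bar 0 tick 3 v(2, 3): A4 above F4
  -> R3 @ bar 1 tick 0 v(2, 3): F4 above B3
  -> R4 @ bar 1 tick 0 v(0, 2): E3/F4 m2 untreated
  -> R7 @ bar 1 tick 0 v(3,): F4->B3 leap 6st
  -> R3 @ bar 1 tick 1 v(2, 3): F4 above B3
  -> R3 @ bar 1 tick 2 v(2, 3): F4 above B3
  -> R3 @ bar 1 tick 3 v(2, 3): F4 above B3
  -> R1 @ bar 2 tick 0 v(0, 3): E3/B3 P5 -> F3/C4 P5 similar
  -> R3 @ bar 2 tick 0 v(2, 3): E4 above C4
  -> R4 @ bar 2 tick 0 v(0, 2): F3/E4 M7 untreated
  -> R3 @ bar 2 tick 1 v(2, 3): E4 above C4
  -> R3 @ bar 2 tick 2 v(2, 3): E4 above C4
  -> R3 @ bar 2 tick 3 v(2, 3): E4 above C4
  -> R4 @ bar 3 tick 0 v(0, 2): E3/D4 m7 untreated
  -> R4 @ bar 3 tick 0 v(0, 3): E3/D4 m7 untreated
  -> R2 @ bar 4 tick 0 v(0, 3): E3/D4 m7 -> D3/A3 P5 similar
  -> R3 @ bar 4 tick 0 v(2, 3): F4 above A3
  -> R3 @ bar 4 tick 1 v(2, 3): F4 above A3
  -> R3 @ bar 4 tick 2 v(2, 3): F4 above A3
  -> R3 @ bar 4 tick 3 v(2, 3): F4 above A3
  -> R2 @ bar 5 tick 0 v(0, 1): D3/B3 M6 -> F3/F4 P8 similar
  -> R3 @ bar 5 tick 0 v(1, 2): F4 above E4
  -> R4 @ bar 5 tick 0 v(0, 2): F3/E4 M7 untreated
  -> R7 @ bar 5 tick 0 v(1,): B3->F4 leap 6st
  -> R3 @ bar 5 tick 1 v(1, 2): F4 above E4
  -> R3 @ bar 5 tick 2 v(1, 2): F4 above E4
  -> R3 @ bar 5 tick 3 v(1, 2): F4 above E4
  -> R2 @ bar 6 tick 0 v(0, 3): F3/A4 M3 -> C3/C4 P8 similar
  -> R3 @ bar 6 tick 0 v(2, 3): E4 above C4
  -> R8 @ bar 6 tick 0 v(0, 3): penult P8 not 3rd/6th
  -> R3 @ bar 6 tick 1 v(2, 3): E4 above C4
  -> R3 @ bar 6 tick 2 v(2, 3): E4 above C4
  -> R3 @ bar 6 tick 3 v(2, 3): E4 above C4
  -> R1 @ bar 7 tick 0 v(1, 2): A3/E4 P5 -> D4/A4 P5 similar
  -> R2 @ bar 7 tick 0 v(0, 1): C3/A3 M6 -> D3/D4 P8 similar
  -> R2 @ bar 7 tick 0 v(0, 2): C3/E4 M3 -> D3/A4 P5 similar
  -> R3 @ bar 7 tick 0 v(2, 3): A4 above F4
  -> R3 @ bar 7 tick 1 v(2, 3): A4 above F4
  -> R3 @ bar 7 tick 2 v(2, 3): A4 above F4
  -> R3 @ bar 7 tick 3 v(2, 3): A4 above F4
  -> R6 @ bar 7 tick 3 v(0, 3): closes on m3

(0, 0, R3, (2, 3))
(0, 0, R5, (0, 3))
(0, 1, R3, (2, 3))
(0, 2, R3, (2, 3))
(0, 3, R3, (2, 3))
(1, 0, R3, (2, 3))
(1, 0, R4, (0, 2))
(1, 0, R7, (3,))
(1, 1, R3, (2, 3))
(1, 2, R3, (2, 3))
(1, 3, R3, (2, 3))
(2, 0, R1, (0, 3))
(2, 0, R3, (2, 3))
(2, 0, R4, (0, 2))
(2, 1, R3, (2, 3))
(2, 2, R3, (2, 3))
(2, 3, R3, (2, 3))
(3, 0, R4, (0, 2))
(3, 0, R4, (0, 3))
(4, 0, R2, (0, 3))
(4, 0, R3, (2, 3))
(4, 1, R3, (2, 3))
(4, 2, R3, (2, 3))
(4, 3, R3, (2, 3))
(5, 0, R2, (0, 1))
(5, 0, R3, (1, 2))
(5, 0, R4, (0, 2))
(5, 0, R7, (1,))
(5, 1, R3, (1, 2))
(5, 2, R3, (1, 2))
(5, 3, R3, (1, 2))
(6, 0, R2, (0, 3))
(6, 0, R3, (2, 3))
(6, 0, R8, (0, 3))
(6, 1, R3, (2, 3))
(6, 2, R3, (2, 3))
(6, 3, R3, (2, 3))
(7, 0, R1, (1, 2))
(7, 0, R2, (0, 1))
(7, 0, R2, (0, 2))
(7, 0, R3, (2, 3))
(7, 1, R3, (2, 3))
(7, 2, R3, (2, 3))
(7, 3, R3, (2, 3))
(7, 3, R6, (0, 3))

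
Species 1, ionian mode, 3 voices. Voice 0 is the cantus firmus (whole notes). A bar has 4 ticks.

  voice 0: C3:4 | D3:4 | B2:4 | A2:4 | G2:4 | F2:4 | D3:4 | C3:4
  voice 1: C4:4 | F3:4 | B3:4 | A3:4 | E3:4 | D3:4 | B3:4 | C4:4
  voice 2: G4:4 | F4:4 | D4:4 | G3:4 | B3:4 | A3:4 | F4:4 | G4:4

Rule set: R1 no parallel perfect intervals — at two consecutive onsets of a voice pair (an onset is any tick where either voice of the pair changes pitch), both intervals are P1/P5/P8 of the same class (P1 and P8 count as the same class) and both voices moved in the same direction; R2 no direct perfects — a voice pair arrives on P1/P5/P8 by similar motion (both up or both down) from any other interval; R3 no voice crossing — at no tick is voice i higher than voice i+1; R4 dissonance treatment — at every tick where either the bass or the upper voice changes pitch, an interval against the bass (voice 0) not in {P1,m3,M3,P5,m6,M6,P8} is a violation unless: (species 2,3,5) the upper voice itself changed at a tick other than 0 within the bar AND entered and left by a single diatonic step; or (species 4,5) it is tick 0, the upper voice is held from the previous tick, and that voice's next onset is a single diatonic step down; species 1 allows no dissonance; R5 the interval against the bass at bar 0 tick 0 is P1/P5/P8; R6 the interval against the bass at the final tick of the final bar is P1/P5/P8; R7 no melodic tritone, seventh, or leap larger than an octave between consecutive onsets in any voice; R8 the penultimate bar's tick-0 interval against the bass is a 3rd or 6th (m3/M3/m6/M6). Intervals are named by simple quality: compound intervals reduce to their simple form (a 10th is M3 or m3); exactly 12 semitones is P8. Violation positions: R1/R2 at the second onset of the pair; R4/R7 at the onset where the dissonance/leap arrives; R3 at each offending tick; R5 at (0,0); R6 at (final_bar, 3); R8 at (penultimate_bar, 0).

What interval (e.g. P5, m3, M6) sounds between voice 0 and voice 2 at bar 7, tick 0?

voice 0=C3 voice 2=G4 -> P5

P5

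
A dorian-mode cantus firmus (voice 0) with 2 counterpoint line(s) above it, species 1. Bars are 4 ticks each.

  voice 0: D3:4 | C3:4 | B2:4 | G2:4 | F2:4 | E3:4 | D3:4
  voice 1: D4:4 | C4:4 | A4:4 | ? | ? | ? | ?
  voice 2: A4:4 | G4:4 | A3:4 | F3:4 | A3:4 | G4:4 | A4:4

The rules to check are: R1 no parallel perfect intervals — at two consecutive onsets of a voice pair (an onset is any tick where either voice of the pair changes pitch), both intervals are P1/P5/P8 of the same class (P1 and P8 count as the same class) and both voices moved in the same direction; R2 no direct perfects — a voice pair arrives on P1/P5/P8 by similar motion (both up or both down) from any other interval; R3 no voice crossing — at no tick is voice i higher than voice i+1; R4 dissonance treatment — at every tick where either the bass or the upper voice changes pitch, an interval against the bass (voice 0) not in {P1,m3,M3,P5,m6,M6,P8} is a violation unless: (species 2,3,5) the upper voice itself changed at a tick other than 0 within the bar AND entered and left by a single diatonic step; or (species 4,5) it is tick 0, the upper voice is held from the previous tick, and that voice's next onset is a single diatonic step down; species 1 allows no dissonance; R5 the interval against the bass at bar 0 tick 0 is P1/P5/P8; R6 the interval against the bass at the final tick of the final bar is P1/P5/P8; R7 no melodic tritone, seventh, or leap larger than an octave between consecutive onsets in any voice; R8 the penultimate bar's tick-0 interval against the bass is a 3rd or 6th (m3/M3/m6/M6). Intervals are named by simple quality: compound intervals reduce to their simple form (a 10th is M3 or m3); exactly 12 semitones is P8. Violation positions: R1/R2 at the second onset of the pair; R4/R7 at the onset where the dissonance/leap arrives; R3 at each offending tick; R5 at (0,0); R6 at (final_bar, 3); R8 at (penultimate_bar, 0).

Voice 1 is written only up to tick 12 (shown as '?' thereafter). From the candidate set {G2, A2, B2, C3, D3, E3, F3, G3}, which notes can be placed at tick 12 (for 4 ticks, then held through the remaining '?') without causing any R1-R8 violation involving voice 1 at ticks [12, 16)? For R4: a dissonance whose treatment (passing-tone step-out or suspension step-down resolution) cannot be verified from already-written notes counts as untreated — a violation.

{}

G2: violates R2,R7
A2: violates R4,R7
B2: violates R7
C3: violates R4,R7
D3: violates R2,R7
E3: violates R7
F3: violates R1,R4,R7
G3: violates R2,R3,R7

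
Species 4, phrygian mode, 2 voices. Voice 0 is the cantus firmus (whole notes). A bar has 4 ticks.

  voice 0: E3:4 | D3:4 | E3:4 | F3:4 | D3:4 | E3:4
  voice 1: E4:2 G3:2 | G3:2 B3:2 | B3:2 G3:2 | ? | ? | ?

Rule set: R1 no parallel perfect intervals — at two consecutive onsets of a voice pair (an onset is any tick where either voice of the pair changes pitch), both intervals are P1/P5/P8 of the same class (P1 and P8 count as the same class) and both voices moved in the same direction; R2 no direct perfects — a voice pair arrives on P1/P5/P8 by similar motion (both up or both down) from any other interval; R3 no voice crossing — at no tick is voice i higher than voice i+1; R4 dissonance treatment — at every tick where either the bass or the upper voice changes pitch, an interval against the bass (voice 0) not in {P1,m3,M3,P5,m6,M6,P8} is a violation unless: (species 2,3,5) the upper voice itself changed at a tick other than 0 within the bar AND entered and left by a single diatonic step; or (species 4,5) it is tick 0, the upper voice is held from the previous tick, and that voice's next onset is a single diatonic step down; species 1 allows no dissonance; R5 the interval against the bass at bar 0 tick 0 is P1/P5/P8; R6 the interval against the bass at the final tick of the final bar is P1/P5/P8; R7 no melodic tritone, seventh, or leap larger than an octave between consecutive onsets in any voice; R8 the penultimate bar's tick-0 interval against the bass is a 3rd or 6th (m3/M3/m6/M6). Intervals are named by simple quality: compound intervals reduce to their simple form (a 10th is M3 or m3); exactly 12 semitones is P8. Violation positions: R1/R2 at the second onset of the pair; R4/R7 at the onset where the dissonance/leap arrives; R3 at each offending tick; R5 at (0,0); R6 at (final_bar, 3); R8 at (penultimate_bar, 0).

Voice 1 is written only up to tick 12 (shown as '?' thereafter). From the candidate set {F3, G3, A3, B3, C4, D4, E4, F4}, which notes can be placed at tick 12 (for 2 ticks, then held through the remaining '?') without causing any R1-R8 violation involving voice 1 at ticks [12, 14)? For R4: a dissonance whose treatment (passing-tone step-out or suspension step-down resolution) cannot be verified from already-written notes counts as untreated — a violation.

F3: legal
G3: violates R4
A3: legal
B3: violates R4
C4: violates R2
D4: legal
E4: violates R4
F4: violates R2,R7

{A3, D4, F3}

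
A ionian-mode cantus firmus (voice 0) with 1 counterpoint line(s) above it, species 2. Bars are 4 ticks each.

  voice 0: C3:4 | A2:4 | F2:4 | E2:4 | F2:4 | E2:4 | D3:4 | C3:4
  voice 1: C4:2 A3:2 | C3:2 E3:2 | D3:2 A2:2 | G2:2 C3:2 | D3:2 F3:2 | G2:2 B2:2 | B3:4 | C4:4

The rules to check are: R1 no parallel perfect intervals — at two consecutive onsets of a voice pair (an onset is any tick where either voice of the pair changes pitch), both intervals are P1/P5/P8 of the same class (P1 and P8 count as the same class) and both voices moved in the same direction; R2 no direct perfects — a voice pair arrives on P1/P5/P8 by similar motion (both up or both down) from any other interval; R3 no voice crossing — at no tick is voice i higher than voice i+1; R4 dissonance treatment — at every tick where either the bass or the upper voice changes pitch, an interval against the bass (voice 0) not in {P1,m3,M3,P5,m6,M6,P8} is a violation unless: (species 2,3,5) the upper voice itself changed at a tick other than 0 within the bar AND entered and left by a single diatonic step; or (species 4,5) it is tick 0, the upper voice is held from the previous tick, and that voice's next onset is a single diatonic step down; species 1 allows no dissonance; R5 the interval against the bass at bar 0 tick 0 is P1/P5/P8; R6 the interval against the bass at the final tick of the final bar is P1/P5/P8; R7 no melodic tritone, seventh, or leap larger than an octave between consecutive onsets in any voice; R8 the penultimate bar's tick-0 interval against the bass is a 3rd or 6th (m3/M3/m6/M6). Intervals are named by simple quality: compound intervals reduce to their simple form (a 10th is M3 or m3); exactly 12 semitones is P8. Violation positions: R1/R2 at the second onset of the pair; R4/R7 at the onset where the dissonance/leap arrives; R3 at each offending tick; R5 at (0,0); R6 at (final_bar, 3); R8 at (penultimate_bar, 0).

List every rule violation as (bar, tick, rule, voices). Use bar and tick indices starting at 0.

bar 0: v0=C3 v1=C4 downbeat P8
bar 1: v0=A2 v1=C3 downbeat m3
bar 2: v0=F2 v1=D3 downbeat M6
bar 3: v0=E2 v1=G2 downbeat m3
bar 4: v0=F2 v1=D3 downbeat M6
bar 5: v0=E2 v1=G2 downbeat m3
bar 6: v0=D3 v1=B3 downbeat M6
bar 7: v0=C3 v1=C4 downbeat P8
  -> R7 @ bar 5 tick 0 v(1,): F3->G2 leap 10st
  -> R7 @ bar 6 tick 0 v(0,): E2->D3 leap 10st

(5, 0, R7, (1,))
(6, 0, R7, (0,))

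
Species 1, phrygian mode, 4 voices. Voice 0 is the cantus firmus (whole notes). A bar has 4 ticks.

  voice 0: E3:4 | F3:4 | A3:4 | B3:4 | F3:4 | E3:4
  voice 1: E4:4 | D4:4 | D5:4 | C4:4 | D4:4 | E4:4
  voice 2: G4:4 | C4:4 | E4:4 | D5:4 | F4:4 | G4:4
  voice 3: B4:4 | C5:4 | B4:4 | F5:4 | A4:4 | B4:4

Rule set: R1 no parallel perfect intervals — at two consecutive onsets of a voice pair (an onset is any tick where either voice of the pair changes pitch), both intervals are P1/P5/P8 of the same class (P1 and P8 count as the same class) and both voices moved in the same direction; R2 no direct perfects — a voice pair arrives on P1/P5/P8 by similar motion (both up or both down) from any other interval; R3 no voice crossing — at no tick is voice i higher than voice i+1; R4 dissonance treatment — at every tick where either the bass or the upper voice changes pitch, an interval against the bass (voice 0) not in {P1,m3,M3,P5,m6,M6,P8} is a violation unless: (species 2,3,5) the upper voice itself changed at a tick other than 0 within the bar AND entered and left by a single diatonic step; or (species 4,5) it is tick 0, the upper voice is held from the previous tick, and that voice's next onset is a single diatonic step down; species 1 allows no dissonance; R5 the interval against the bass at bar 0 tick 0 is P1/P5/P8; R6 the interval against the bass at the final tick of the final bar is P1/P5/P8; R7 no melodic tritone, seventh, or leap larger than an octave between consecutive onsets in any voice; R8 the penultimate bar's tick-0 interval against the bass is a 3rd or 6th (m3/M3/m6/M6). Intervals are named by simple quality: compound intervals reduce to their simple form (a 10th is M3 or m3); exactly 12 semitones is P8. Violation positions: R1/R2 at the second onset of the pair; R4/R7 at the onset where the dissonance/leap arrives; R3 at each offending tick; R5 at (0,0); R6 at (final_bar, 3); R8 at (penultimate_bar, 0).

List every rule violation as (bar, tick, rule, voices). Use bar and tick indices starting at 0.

bar 0: v0=E3 v1=E4 v2=G4 v3=B4 downbeat P5
bar 1: v0=F3 v1=D4 v2=C4 v3=C5 downbeat P5
bar 2: v0=A3 v1=D5 v2=E4 v3=B4 downbeat M2
bar 3: v0=B3 v1=C4 v2=D5 v3=F5 downbeat TT
bar 4: v0=F3 v1=D4 v2=F4 v3=A4 downbeat M3
bar 5: v0=E3 v1=E4 v2=G4 v3=B4 downbeat P5
  -> R5 @ bar 0 tick 0 v(0, 2): opens on m3
  -> R1 @ bar 1 tick 0 v(0, 3): E3/B4 P5 -> F3/C5 P5 similar
  -> R3 @ bar 1 tick 0 v(1, 2): D4 above C4
  -> R3 @ bar 1 tick 1 v(1, 2): D4 above C4
  -> R3 @ bar 1 tick 2 v(1, 2): D4 above C4
  -> R3 @ bar 1 tick 3 v(1, 2): D4 above C4
  -> R1 @ bar 2 tick 0 v(0, 2): F3/C4 P5 -> A3/E4 P5 similar
  -> R3 @ bar 2 tick 0 v(1, 2): D5 above E4
  -> R4 @ bar 2 tick 0 v(0, 1): A3/D5 P4 untreated
  -> R4 @ bar 2 tick 0 v(0, 3): A3/B4 M2 untreated
  -> R3 @ bar 2 tick 1 v(1, 2): D5 above E4
  -> R3 @ bar 2 tick 2 v(1, 2): D5 above E4
  -> R3 @ bar 2 tick 3 v(1, 2): D5 above E4
  -> R4 @ bar 3 tick 0 v(0, 1): B3/C4 m2 untreated
  -> R4 @ bar 3 tick 0 v(0, 3): B3/F5 TT untreated
  -> R7 @ bar 3 tick 0 v(1,): D5->C4 leap 14st
  -> R7 @ bar 3 tick 0 v(2,): E4->D5 leap 10st
  -> R7 @ bar 3 tick 0 v(3,): B4->F5 leap 6st
  -> R2 @ bar 4 tick 0 v(0, 2): B3/D5 m3 -> F3/F4 P8 similar
  -> R7 @ bar 4 tick 0 v(0,): B3->F3 leap 6st
  -> R8 @ bar 4 tick 0 v(0, 2): penult P8 not 3rd/6th
  -> R1 @ bar 5 tick 0 v(1, 3): D4/A4 P5 -> E4/B4 P5 similar
  -> R6 @ bar 5 tick 3 v(0, 2): closes on m3

(0, 0, R5, (0, 2))
(1, 0, R1, (0, 3))
(1, 0, R3, (1, 2))
(1, 1, R3, (1, 2))
(1, 2, R3, (1, 2))
(1, 3, R3, (1, 2))
(2, 0, R1, (0, 2))
(2, 0, R3, (1, 2))
(2, 0, R4, (0, 1))
(2, 0, R4, (0, 3))
(2, 1, R3, (1, 2))
(2, 2, R3, (1, 2))
(2, 3, R3, (1, 2))
(3, 0, R4, (0, 1))
(3, 0, R4, (0, 3))
(3, 0, R7, (1,))
(3, 0, R7, (2,))
(3, 0, R7, (3,))
(4, 0, R2, (0, 2))
(4, 0, R7, (0,))
(4, 0, R8, (0, 2))
(5, 0, R1, (1, 3))
(5, 3, R6, (0, 2))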